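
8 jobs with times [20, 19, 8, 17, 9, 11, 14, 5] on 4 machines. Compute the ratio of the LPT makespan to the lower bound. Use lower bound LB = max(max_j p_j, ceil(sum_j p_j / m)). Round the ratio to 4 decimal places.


LPT order: [20, 19, 17, 14, 11, 9, 8, 5]
Machine loads after assignment: [25, 27, 26, 25]
LPT makespan = 27
Lower bound = max(max_job, ceil(total/4)) = max(20, 26) = 26
Ratio = 27 / 26 = 1.0385

1.0385


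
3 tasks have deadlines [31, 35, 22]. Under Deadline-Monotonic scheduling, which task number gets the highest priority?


Sort tasks by relative deadline (ascending):
  Task 3: deadline = 22
  Task 1: deadline = 31
  Task 2: deadline = 35
Priority order (highest first): [3, 1, 2]
Highest priority task = 3

3


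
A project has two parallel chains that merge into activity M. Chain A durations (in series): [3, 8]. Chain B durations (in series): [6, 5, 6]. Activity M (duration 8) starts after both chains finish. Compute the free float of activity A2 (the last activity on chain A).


ES(A2) = sum of predecessors on chain A = 3
EF(A2) = ES + duration = 3 + 8 = 11
Successor of A2 is M. ES(M) = max(sum(A), sum(B)) = max(11, 17) = 17
Free float = ES(successor) - EF(current) = 17 - 11 = 6

6


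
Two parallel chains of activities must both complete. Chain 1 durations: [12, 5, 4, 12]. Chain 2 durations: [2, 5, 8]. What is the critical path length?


Path A total = 12 + 5 + 4 + 12 = 33
Path B total = 2 + 5 + 8 = 15
Critical path = longest path = max(33, 15) = 33

33


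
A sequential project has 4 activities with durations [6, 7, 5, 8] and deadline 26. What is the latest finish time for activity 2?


LF(activity 2) = deadline - sum of successor durations
Successors: activities 3 through 4 with durations [5, 8]
Sum of successor durations = 13
LF = 26 - 13 = 13

13


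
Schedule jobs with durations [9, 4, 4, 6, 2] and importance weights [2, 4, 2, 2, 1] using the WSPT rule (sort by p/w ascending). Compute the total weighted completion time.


Compute p/w ratios and sort ascending (WSPT): [(4, 4), (4, 2), (2, 1), (6, 2), (9, 2)]
Compute weighted completion times:
  Job (p=4,w=4): C=4, w*C=4*4=16
  Job (p=4,w=2): C=8, w*C=2*8=16
  Job (p=2,w=1): C=10, w*C=1*10=10
  Job (p=6,w=2): C=16, w*C=2*16=32
  Job (p=9,w=2): C=25, w*C=2*25=50
Total weighted completion time = 124

124


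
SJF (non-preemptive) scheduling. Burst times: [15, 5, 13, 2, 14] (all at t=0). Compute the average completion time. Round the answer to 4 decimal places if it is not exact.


SJF order (ascending): [2, 5, 13, 14, 15]
Completion times:
  Job 1: burst=2, C=2
  Job 2: burst=5, C=7
  Job 3: burst=13, C=20
  Job 4: burst=14, C=34
  Job 5: burst=15, C=49
Average completion = 112/5 = 22.4

22.4


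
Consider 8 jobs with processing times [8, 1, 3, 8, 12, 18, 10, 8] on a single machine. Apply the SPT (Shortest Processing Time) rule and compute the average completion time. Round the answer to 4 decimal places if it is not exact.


Sort jobs by processing time (SPT order): [1, 3, 8, 8, 8, 10, 12, 18]
Compute completion times sequentially:
  Job 1: processing = 1, completes at 1
  Job 2: processing = 3, completes at 4
  Job 3: processing = 8, completes at 12
  Job 4: processing = 8, completes at 20
  Job 5: processing = 8, completes at 28
  Job 6: processing = 10, completes at 38
  Job 7: processing = 12, completes at 50
  Job 8: processing = 18, completes at 68
Sum of completion times = 221
Average completion time = 221/8 = 27.625

27.625


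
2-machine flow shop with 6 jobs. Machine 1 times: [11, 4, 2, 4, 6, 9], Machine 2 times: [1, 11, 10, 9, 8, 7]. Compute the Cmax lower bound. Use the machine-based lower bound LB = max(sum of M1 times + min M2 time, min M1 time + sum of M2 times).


LB1 = sum(M1 times) + min(M2 times) = 36 + 1 = 37
LB2 = min(M1 times) + sum(M2 times) = 2 + 46 = 48
Lower bound = max(LB1, LB2) = max(37, 48) = 48

48


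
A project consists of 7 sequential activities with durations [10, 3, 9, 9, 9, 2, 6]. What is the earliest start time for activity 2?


Activity 2 starts after activities 1 through 1 complete.
Predecessor durations: [10]
ES = 10 = 10

10


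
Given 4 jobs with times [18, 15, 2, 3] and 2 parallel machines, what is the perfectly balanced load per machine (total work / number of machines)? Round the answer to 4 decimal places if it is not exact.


Total processing time = 18 + 15 + 2 + 3 = 38
Number of machines = 2
Ideal balanced load = 38 / 2 = 19.0

19.0


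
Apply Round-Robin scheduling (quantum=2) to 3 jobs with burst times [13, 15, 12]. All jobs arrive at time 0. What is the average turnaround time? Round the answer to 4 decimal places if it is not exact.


Time quantum = 2
Execution trace:
  J1 runs 2 units, time = 2
  J2 runs 2 units, time = 4
  J3 runs 2 units, time = 6
  J1 runs 2 units, time = 8
  J2 runs 2 units, time = 10
  J3 runs 2 units, time = 12
  J1 runs 2 units, time = 14
  J2 runs 2 units, time = 16
  J3 runs 2 units, time = 18
  J1 runs 2 units, time = 20
  J2 runs 2 units, time = 22
  J3 runs 2 units, time = 24
  J1 runs 2 units, time = 26
  J2 runs 2 units, time = 28
  J3 runs 2 units, time = 30
  J1 runs 2 units, time = 32
  J2 runs 2 units, time = 34
  J3 runs 2 units, time = 36
  J1 runs 1 units, time = 37
  J2 runs 2 units, time = 39
  J2 runs 1 units, time = 40
Finish times: [37, 40, 36]
Average turnaround = 113/3 = 37.6667

37.6667


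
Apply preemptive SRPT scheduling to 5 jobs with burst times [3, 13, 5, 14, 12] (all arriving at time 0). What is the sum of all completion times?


Since all jobs arrive at t=0, SRPT equals SPT ordering.
SPT order: [3, 5, 12, 13, 14]
Completion times:
  Job 1: p=3, C=3
  Job 2: p=5, C=8
  Job 3: p=12, C=20
  Job 4: p=13, C=33
  Job 5: p=14, C=47
Total completion time = 3 + 8 + 20 + 33 + 47 = 111

111


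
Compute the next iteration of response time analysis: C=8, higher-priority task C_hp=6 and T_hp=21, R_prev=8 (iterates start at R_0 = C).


R_next = C + ceil(R_prev / T_hp) * C_hp
ceil(8 / 21) = ceil(0.381) = 1
Interference = 1 * 6 = 6
R_next = 8 + 6 = 14

14


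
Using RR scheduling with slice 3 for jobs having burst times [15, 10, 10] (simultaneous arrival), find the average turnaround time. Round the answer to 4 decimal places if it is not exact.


Time quantum = 3
Execution trace:
  J1 runs 3 units, time = 3
  J2 runs 3 units, time = 6
  J3 runs 3 units, time = 9
  J1 runs 3 units, time = 12
  J2 runs 3 units, time = 15
  J3 runs 3 units, time = 18
  J1 runs 3 units, time = 21
  J2 runs 3 units, time = 24
  J3 runs 3 units, time = 27
  J1 runs 3 units, time = 30
  J2 runs 1 units, time = 31
  J3 runs 1 units, time = 32
  J1 runs 3 units, time = 35
Finish times: [35, 31, 32]
Average turnaround = 98/3 = 32.6667

32.6667


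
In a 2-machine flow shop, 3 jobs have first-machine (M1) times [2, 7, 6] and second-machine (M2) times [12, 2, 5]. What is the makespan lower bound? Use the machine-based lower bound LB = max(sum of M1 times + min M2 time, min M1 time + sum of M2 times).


LB1 = sum(M1 times) + min(M2 times) = 15 + 2 = 17
LB2 = min(M1 times) + sum(M2 times) = 2 + 19 = 21
Lower bound = max(LB1, LB2) = max(17, 21) = 21

21


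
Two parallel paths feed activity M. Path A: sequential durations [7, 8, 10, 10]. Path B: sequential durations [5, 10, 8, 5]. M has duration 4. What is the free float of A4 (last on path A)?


ES(A4) = sum of predecessors on chain A = 25
EF(A4) = ES + duration = 25 + 10 = 35
Successor of A4 is M. ES(M) = max(sum(A), sum(B)) = max(35, 28) = 35
Free float = ES(successor) - EF(current) = 35 - 35 = 0

0


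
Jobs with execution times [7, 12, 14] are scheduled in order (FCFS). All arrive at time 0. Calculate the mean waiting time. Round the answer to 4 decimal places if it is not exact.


FCFS order (as given): [7, 12, 14]
Waiting times:
  Job 1: wait = 0
  Job 2: wait = 7
  Job 3: wait = 19
Sum of waiting times = 26
Average waiting time = 26/3 = 8.6667

8.6667


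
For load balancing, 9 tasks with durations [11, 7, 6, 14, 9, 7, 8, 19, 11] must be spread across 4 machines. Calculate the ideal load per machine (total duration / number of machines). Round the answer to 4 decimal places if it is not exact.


Total processing time = 11 + 7 + 6 + 14 + 9 + 7 + 8 + 19 + 11 = 92
Number of machines = 4
Ideal balanced load = 92 / 4 = 23.0

23.0


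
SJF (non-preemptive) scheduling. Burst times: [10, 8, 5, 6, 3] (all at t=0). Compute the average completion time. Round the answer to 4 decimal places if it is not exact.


SJF order (ascending): [3, 5, 6, 8, 10]
Completion times:
  Job 1: burst=3, C=3
  Job 2: burst=5, C=8
  Job 3: burst=6, C=14
  Job 4: burst=8, C=22
  Job 5: burst=10, C=32
Average completion = 79/5 = 15.8

15.8


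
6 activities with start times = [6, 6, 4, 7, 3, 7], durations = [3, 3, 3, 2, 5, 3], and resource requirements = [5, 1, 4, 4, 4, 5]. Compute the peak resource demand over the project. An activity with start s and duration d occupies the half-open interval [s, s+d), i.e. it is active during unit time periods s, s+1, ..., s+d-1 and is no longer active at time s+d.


Each activity i is active on [start_i, start_i + duration_i).
Compute total resource usage per time slot:
  t=0: active resources = [], total = 0
  t=1: active resources = [], total = 0
  t=2: active resources = [], total = 0
  t=3: active resources = [4], total = 4
  t=4: active resources = [4, 4], total = 8
  t=5: active resources = [4, 4], total = 8
  t=6: active resources = [5, 1, 4, 4], total = 14
  t=7: active resources = [5, 1, 4, 4, 5], total = 19
  t=8: active resources = [5, 1, 4, 5], total = 15
  t=9: active resources = [5], total = 5
Peak resource demand = 19

19


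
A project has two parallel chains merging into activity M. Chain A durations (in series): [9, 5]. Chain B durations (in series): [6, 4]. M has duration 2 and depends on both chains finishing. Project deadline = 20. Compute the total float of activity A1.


Forward pass: ES(A1) = sum of predecessors on chain A = 0
EF = ES + duration = 0 + 9 = 9
Backward pass: LF(M) = deadline = 20; LS(M) = 20 - 2 = 18
LF(A1) = LS(M) - sum(successors on chain A) = 18 - 5 = 13
LS = LF - duration = 13 - 9 = 4
Total float = LS - ES = 4 - 0 = 4

4


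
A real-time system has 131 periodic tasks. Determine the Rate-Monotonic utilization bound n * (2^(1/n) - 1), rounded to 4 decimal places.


Compute 2^(1/131) = 1.0053052230
Subtract 1: 1.0053052230 - 1 = 0.0053052230
Multiply by n: 131 * 0.0053052230 = 0.6949842130
Round to 4 dp: 0.6950

0.6950


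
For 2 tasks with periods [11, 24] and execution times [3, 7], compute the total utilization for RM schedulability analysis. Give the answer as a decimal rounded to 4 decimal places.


Compute individual utilizations (exact fractions):
  Task 1: C/T = 3/11 (approx. 0.2727)
  Task 2: C/T = 7/24 (approx. 0.2917)
Total utilization U = 3/11 + 7/24 = 149/264
Rounded to 4 decimal places: U = 0.5644
RM (Liu & Layland) bound for 2 tasks = 0.828427; compare with U = 149/264 (approx. 0.564394)
U <= bound, so schedulable by RM sufficient condition.

0.5644


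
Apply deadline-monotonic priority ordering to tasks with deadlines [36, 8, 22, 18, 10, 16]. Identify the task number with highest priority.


Sort tasks by relative deadline (ascending):
  Task 2: deadline = 8
  Task 5: deadline = 10
  Task 6: deadline = 16
  Task 4: deadline = 18
  Task 3: deadline = 22
  Task 1: deadline = 36
Priority order (highest first): [2, 5, 6, 4, 3, 1]
Highest priority task = 2

2


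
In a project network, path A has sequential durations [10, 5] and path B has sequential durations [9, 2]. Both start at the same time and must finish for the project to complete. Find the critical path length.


Path A total = 10 + 5 = 15
Path B total = 9 + 2 = 11
Critical path = longest path = max(15, 11) = 15

15


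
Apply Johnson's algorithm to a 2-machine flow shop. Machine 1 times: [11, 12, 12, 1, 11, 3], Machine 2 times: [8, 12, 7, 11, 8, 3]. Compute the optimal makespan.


Apply Johnson's rule:
  Group 1 (a <= b): [(4, 1, 11), (6, 3, 3), (2, 12, 12)]
  Group 2 (a > b): [(1, 11, 8), (5, 11, 8), (3, 12, 7)]
Optimal job order: [4, 6, 2, 1, 5, 3]
Schedule:
  Job 4: M1 done at 1, M2 done at 12
  Job 6: M1 done at 4, M2 done at 15
  Job 2: M1 done at 16, M2 done at 28
  Job 1: M1 done at 27, M2 done at 36
  Job 5: M1 done at 38, M2 done at 46
  Job 3: M1 done at 50, M2 done at 57
Makespan = 57

57


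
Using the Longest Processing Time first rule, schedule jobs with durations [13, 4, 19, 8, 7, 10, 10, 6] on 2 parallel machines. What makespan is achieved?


Sort jobs in decreasing order (LPT): [19, 13, 10, 10, 8, 7, 6, 4]
Assign each job to the least loaded machine:
  Machine 1: jobs [19, 10, 7, 4], load = 40
  Machine 2: jobs [13, 10, 8, 6], load = 37
Makespan = max load = 40

40


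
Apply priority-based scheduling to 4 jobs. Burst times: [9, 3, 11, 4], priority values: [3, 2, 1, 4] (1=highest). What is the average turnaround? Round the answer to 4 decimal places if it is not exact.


Sort by priority (ascending = highest first):
Order: [(1, 11), (2, 3), (3, 9), (4, 4)]
Completion times:
  Priority 1, burst=11, C=11
  Priority 2, burst=3, C=14
  Priority 3, burst=9, C=23
  Priority 4, burst=4, C=27
Average turnaround = 75/4 = 18.75

18.75


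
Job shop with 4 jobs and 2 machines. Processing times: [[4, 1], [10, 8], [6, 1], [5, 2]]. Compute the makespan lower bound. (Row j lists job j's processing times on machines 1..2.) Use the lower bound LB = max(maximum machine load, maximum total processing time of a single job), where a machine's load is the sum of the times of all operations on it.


Machine loads:
  Machine 1: 4 + 10 + 6 + 5 = 25
  Machine 2: 1 + 8 + 1 + 2 = 12
Max machine load = 25
Job totals:
  Job 1: 5
  Job 2: 18
  Job 3: 7
  Job 4: 7
Max job total = 18
Lower bound = max(25, 18) = 25

25


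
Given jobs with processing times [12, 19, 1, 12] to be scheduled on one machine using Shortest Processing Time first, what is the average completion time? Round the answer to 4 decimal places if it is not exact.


Sort jobs by processing time (SPT order): [1, 12, 12, 19]
Compute completion times sequentially:
  Job 1: processing = 1, completes at 1
  Job 2: processing = 12, completes at 13
  Job 3: processing = 12, completes at 25
  Job 4: processing = 19, completes at 44
Sum of completion times = 83
Average completion time = 83/4 = 20.75

20.75


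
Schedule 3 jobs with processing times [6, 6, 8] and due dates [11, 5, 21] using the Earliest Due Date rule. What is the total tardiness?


Sort by due date (EDD order): [(6, 5), (6, 11), (8, 21)]
Compute completion times and tardiness:
  Job 1: p=6, d=5, C=6, tardiness=max(0,6-5)=1
  Job 2: p=6, d=11, C=12, tardiness=max(0,12-11)=1
  Job 3: p=8, d=21, C=20, tardiness=max(0,20-21)=0
Total tardiness = 2

2


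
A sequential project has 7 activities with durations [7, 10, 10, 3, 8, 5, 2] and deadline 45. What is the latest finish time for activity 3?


LF(activity 3) = deadline - sum of successor durations
Successors: activities 4 through 7 with durations [3, 8, 5, 2]
Sum of successor durations = 18
LF = 45 - 18 = 27

27


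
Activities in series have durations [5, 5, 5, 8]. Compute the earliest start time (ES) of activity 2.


Activity 2 starts after activities 1 through 1 complete.
Predecessor durations: [5]
ES = 5 = 5

5


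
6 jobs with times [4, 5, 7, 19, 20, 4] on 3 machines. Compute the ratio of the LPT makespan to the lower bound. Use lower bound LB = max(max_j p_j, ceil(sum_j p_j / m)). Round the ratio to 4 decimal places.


LPT order: [20, 19, 7, 5, 4, 4]
Machine loads after assignment: [20, 19, 20]
LPT makespan = 20
Lower bound = max(max_job, ceil(total/3)) = max(20, 20) = 20
Ratio = 20 / 20 = 1.0

1.0


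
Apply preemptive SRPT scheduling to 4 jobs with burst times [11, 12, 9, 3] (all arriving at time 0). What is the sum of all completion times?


Since all jobs arrive at t=0, SRPT equals SPT ordering.
SPT order: [3, 9, 11, 12]
Completion times:
  Job 1: p=3, C=3
  Job 2: p=9, C=12
  Job 3: p=11, C=23
  Job 4: p=12, C=35
Total completion time = 3 + 12 + 23 + 35 = 73

73


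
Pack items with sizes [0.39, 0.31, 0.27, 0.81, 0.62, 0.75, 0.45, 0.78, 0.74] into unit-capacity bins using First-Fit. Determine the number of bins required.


Place items sequentially using First-Fit:
  Item 0.39 -> new Bin 1
  Item 0.31 -> Bin 1 (now 0.7)
  Item 0.27 -> Bin 1 (now 0.97)
  Item 0.81 -> new Bin 2
  Item 0.62 -> new Bin 3
  Item 0.75 -> new Bin 4
  Item 0.45 -> new Bin 5
  Item 0.78 -> new Bin 6
  Item 0.74 -> new Bin 7
Total bins used = 7

7


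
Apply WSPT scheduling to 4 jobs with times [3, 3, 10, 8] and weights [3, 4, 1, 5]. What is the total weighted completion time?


Compute p/w ratios and sort ascending (WSPT): [(3, 4), (3, 3), (8, 5), (10, 1)]
Compute weighted completion times:
  Job (p=3,w=4): C=3, w*C=4*3=12
  Job (p=3,w=3): C=6, w*C=3*6=18
  Job (p=8,w=5): C=14, w*C=5*14=70
  Job (p=10,w=1): C=24, w*C=1*24=24
Total weighted completion time = 124

124


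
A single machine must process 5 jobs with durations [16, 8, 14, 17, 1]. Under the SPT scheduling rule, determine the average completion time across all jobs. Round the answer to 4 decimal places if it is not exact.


Sort jobs by processing time (SPT order): [1, 8, 14, 16, 17]
Compute completion times sequentially:
  Job 1: processing = 1, completes at 1
  Job 2: processing = 8, completes at 9
  Job 3: processing = 14, completes at 23
  Job 4: processing = 16, completes at 39
  Job 5: processing = 17, completes at 56
Sum of completion times = 128
Average completion time = 128/5 = 25.6

25.6


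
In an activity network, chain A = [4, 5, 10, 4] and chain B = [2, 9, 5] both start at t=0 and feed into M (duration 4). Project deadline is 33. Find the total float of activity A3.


Forward pass: ES(A3) = sum of predecessors on chain A = 9
EF = ES + duration = 9 + 10 = 19
Backward pass: LF(M) = deadline = 33; LS(M) = 33 - 4 = 29
LF(A3) = LS(M) - sum(successors on chain A) = 29 - 4 = 25
LS = LF - duration = 25 - 10 = 15
Total float = LS - ES = 15 - 9 = 6

6


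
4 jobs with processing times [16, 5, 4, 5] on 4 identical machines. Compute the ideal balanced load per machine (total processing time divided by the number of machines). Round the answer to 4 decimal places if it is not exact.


Total processing time = 16 + 5 + 4 + 5 = 30
Number of machines = 4
Ideal balanced load = 30 / 4 = 7.5

7.5


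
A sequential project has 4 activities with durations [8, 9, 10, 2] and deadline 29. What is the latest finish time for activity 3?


LF(activity 3) = deadline - sum of successor durations
Successors: activities 4 through 4 with durations [2]
Sum of successor durations = 2
LF = 29 - 2 = 27

27


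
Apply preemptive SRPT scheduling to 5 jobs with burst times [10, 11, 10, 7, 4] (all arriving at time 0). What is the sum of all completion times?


Since all jobs arrive at t=0, SRPT equals SPT ordering.
SPT order: [4, 7, 10, 10, 11]
Completion times:
  Job 1: p=4, C=4
  Job 2: p=7, C=11
  Job 3: p=10, C=21
  Job 4: p=10, C=31
  Job 5: p=11, C=42
Total completion time = 4 + 11 + 21 + 31 + 42 = 109

109


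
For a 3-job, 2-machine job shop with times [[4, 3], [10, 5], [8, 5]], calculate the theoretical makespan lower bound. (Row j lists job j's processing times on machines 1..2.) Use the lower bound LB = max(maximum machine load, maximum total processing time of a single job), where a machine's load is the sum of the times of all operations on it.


Machine loads:
  Machine 1: 4 + 10 + 8 = 22
  Machine 2: 3 + 5 + 5 = 13
Max machine load = 22
Job totals:
  Job 1: 7
  Job 2: 15
  Job 3: 13
Max job total = 15
Lower bound = max(22, 15) = 22

22


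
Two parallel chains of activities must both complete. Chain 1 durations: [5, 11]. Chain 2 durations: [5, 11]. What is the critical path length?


Path A total = 5 + 11 = 16
Path B total = 5 + 11 = 16
Critical path = longest path = max(16, 16) = 16

16


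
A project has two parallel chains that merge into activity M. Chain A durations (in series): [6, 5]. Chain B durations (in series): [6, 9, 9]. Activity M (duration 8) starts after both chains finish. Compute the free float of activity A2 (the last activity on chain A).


ES(A2) = sum of predecessors on chain A = 6
EF(A2) = ES + duration = 6 + 5 = 11
Successor of A2 is M. ES(M) = max(sum(A), sum(B)) = max(11, 24) = 24
Free float = ES(successor) - EF(current) = 24 - 11 = 13

13


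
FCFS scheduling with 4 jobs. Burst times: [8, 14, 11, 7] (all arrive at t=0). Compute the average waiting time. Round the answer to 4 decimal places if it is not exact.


FCFS order (as given): [8, 14, 11, 7]
Waiting times:
  Job 1: wait = 0
  Job 2: wait = 8
  Job 3: wait = 22
  Job 4: wait = 33
Sum of waiting times = 63
Average waiting time = 63/4 = 15.75

15.75


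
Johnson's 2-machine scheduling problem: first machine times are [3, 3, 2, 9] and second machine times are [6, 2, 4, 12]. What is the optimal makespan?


Apply Johnson's rule:
  Group 1 (a <= b): [(3, 2, 4), (1, 3, 6), (4, 9, 12)]
  Group 2 (a > b): [(2, 3, 2)]
Optimal job order: [3, 1, 4, 2]
Schedule:
  Job 3: M1 done at 2, M2 done at 6
  Job 1: M1 done at 5, M2 done at 12
  Job 4: M1 done at 14, M2 done at 26
  Job 2: M1 done at 17, M2 done at 28
Makespan = 28

28


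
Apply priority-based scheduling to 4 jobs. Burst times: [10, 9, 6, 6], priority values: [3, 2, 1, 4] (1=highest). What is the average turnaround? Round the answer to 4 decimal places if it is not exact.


Sort by priority (ascending = highest first):
Order: [(1, 6), (2, 9), (3, 10), (4, 6)]
Completion times:
  Priority 1, burst=6, C=6
  Priority 2, burst=9, C=15
  Priority 3, burst=10, C=25
  Priority 4, burst=6, C=31
Average turnaround = 77/4 = 19.25

19.25


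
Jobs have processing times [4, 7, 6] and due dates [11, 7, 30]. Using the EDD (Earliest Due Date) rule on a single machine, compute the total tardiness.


Sort by due date (EDD order): [(7, 7), (4, 11), (6, 30)]
Compute completion times and tardiness:
  Job 1: p=7, d=7, C=7, tardiness=max(0,7-7)=0
  Job 2: p=4, d=11, C=11, tardiness=max(0,11-11)=0
  Job 3: p=6, d=30, C=17, tardiness=max(0,17-30)=0
Total tardiness = 0

0


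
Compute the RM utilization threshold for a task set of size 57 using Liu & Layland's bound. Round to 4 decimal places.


Compute 2^(1/57) = 1.0122347161
Subtract 1: 1.0122347161 - 1 = 0.0122347161
Multiply by n: 57 * 0.0122347161 = 0.6973788177
Round to 4 dp: 0.6974

0.6974


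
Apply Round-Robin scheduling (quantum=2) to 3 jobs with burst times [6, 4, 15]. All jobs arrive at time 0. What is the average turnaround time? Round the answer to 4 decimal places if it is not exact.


Time quantum = 2
Execution trace:
  J1 runs 2 units, time = 2
  J2 runs 2 units, time = 4
  J3 runs 2 units, time = 6
  J1 runs 2 units, time = 8
  J2 runs 2 units, time = 10
  J3 runs 2 units, time = 12
  J1 runs 2 units, time = 14
  J3 runs 2 units, time = 16
  J3 runs 2 units, time = 18
  J3 runs 2 units, time = 20
  J3 runs 2 units, time = 22
  J3 runs 2 units, time = 24
  J3 runs 1 units, time = 25
Finish times: [14, 10, 25]
Average turnaround = 49/3 = 16.3333

16.3333


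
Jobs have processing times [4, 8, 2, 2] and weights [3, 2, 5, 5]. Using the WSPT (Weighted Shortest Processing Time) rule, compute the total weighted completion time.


Compute p/w ratios and sort ascending (WSPT): [(2, 5), (2, 5), (4, 3), (8, 2)]
Compute weighted completion times:
  Job (p=2,w=5): C=2, w*C=5*2=10
  Job (p=2,w=5): C=4, w*C=5*4=20
  Job (p=4,w=3): C=8, w*C=3*8=24
  Job (p=8,w=2): C=16, w*C=2*16=32
Total weighted completion time = 86

86


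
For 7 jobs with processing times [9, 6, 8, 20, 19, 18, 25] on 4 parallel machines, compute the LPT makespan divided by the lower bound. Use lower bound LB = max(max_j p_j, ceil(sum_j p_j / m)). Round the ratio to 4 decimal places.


LPT order: [25, 20, 19, 18, 9, 8, 6]
Machine loads after assignment: [25, 26, 27, 27]
LPT makespan = 27
Lower bound = max(max_job, ceil(total/4)) = max(25, 27) = 27
Ratio = 27 / 27 = 1.0

1.0


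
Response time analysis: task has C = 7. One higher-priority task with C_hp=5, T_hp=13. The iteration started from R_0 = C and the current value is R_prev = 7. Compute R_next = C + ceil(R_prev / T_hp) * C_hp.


R_next = C + ceil(R_prev / T_hp) * C_hp
ceil(7 / 13) = ceil(0.5385) = 1
Interference = 1 * 5 = 5
R_next = 7 + 5 = 12

12


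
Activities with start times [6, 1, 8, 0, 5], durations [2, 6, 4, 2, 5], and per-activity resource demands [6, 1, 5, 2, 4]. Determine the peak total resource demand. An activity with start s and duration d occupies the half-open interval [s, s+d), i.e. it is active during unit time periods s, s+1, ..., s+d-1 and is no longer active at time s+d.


Each activity i is active on [start_i, start_i + duration_i).
Compute total resource usage per time slot:
  t=0: active resources = [2], total = 2
  t=1: active resources = [1, 2], total = 3
  t=2: active resources = [1], total = 1
  t=3: active resources = [1], total = 1
  t=4: active resources = [1], total = 1
  t=5: active resources = [1, 4], total = 5
  t=6: active resources = [6, 1, 4], total = 11
  t=7: active resources = [6, 4], total = 10
  t=8: active resources = [5, 4], total = 9
  t=9: active resources = [5, 4], total = 9
  t=10: active resources = [5], total = 5
  t=11: active resources = [5], total = 5
Peak resource demand = 11

11


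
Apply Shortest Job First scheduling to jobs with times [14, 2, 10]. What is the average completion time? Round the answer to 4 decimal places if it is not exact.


SJF order (ascending): [2, 10, 14]
Completion times:
  Job 1: burst=2, C=2
  Job 2: burst=10, C=12
  Job 3: burst=14, C=26
Average completion = 40/3 = 13.3333

13.3333


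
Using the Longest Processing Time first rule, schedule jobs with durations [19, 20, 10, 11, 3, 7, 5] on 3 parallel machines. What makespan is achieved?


Sort jobs in decreasing order (LPT): [20, 19, 11, 10, 7, 5, 3]
Assign each job to the least loaded machine:
  Machine 1: jobs [20, 5], load = 25
  Machine 2: jobs [19, 7], load = 26
  Machine 3: jobs [11, 10, 3], load = 24
Makespan = max load = 26

26


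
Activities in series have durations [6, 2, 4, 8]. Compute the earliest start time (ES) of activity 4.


Activity 4 starts after activities 1 through 3 complete.
Predecessor durations: [6, 2, 4]
ES = 6 + 2 + 4 = 12

12


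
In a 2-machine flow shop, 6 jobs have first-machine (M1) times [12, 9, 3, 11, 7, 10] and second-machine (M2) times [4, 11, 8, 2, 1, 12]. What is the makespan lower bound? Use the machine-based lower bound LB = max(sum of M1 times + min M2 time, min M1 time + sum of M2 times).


LB1 = sum(M1 times) + min(M2 times) = 52 + 1 = 53
LB2 = min(M1 times) + sum(M2 times) = 3 + 38 = 41
Lower bound = max(LB1, LB2) = max(53, 41) = 53

53


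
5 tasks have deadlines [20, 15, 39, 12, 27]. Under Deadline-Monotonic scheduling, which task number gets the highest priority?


Sort tasks by relative deadline (ascending):
  Task 4: deadline = 12
  Task 2: deadline = 15
  Task 1: deadline = 20
  Task 5: deadline = 27
  Task 3: deadline = 39
Priority order (highest first): [4, 2, 1, 5, 3]
Highest priority task = 4

4


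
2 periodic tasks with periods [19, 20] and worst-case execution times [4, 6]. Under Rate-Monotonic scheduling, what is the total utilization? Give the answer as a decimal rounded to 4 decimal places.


Compute individual utilizations (exact fractions):
  Task 1: C/T = 4/19 (approx. 0.2105)
  Task 2: C/T = 6/20 = 3/10 (approx. 0.3)
Total utilization U = 4/19 + 3/10 = 97/190
Rounded to 4 decimal places: U = 0.5105
RM (Liu & Layland) bound for 2 tasks = 0.828427; compare with U = 97/190 (approx. 0.510526)
U <= bound, so schedulable by RM sufficient condition.

0.5105


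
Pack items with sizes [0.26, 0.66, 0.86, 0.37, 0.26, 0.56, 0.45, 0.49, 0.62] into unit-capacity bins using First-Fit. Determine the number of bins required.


Place items sequentially using First-Fit:
  Item 0.26 -> new Bin 1
  Item 0.66 -> Bin 1 (now 0.92)
  Item 0.86 -> new Bin 2
  Item 0.37 -> new Bin 3
  Item 0.26 -> Bin 3 (now 0.63)
  Item 0.56 -> new Bin 4
  Item 0.45 -> new Bin 5
  Item 0.49 -> Bin 5 (now 0.94)
  Item 0.62 -> new Bin 6
Total bins used = 6

6


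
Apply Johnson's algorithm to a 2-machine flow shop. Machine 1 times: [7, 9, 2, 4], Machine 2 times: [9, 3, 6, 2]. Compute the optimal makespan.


Apply Johnson's rule:
  Group 1 (a <= b): [(3, 2, 6), (1, 7, 9)]
  Group 2 (a > b): [(2, 9, 3), (4, 4, 2)]
Optimal job order: [3, 1, 2, 4]
Schedule:
  Job 3: M1 done at 2, M2 done at 8
  Job 1: M1 done at 9, M2 done at 18
  Job 2: M1 done at 18, M2 done at 21
  Job 4: M1 done at 22, M2 done at 24
Makespan = 24

24


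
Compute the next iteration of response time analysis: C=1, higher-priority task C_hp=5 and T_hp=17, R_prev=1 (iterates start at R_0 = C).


R_next = C + ceil(R_prev / T_hp) * C_hp
ceil(1 / 17) = ceil(0.0588) = 1
Interference = 1 * 5 = 5
R_next = 1 + 5 = 6

6


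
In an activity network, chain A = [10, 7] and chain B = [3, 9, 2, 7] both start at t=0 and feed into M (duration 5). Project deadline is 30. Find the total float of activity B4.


Forward pass: ES(B4) = sum of predecessors on chain B = 14
EF = ES + duration = 14 + 7 = 21
Backward pass: LF(M) = deadline = 30; LS(M) = 30 - 5 = 25
LF(B4) = LS(M) - sum(successors on chain B) = 25 - 0 = 25
LS = LF - duration = 25 - 7 = 18
Total float = LS - ES = 18 - 14 = 4

4


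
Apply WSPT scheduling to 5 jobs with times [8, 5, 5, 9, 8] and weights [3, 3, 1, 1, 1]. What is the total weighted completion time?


Compute p/w ratios and sort ascending (WSPT): [(5, 3), (8, 3), (5, 1), (8, 1), (9, 1)]
Compute weighted completion times:
  Job (p=5,w=3): C=5, w*C=3*5=15
  Job (p=8,w=3): C=13, w*C=3*13=39
  Job (p=5,w=1): C=18, w*C=1*18=18
  Job (p=8,w=1): C=26, w*C=1*26=26
  Job (p=9,w=1): C=35, w*C=1*35=35
Total weighted completion time = 133

133


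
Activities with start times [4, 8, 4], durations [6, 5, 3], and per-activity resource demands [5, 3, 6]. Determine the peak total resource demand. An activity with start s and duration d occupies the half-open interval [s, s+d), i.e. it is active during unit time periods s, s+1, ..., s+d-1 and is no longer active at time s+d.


Each activity i is active on [start_i, start_i + duration_i).
Compute total resource usage per time slot:
  t=0: active resources = [], total = 0
  t=1: active resources = [], total = 0
  t=2: active resources = [], total = 0
  t=3: active resources = [], total = 0
  t=4: active resources = [5, 6], total = 11
  t=5: active resources = [5, 6], total = 11
  t=6: active resources = [5, 6], total = 11
  t=7: active resources = [5], total = 5
  t=8: active resources = [5, 3], total = 8
  t=9: active resources = [5, 3], total = 8
  t=10: active resources = [3], total = 3
  t=11: active resources = [3], total = 3
  t=12: active resources = [3], total = 3
Peak resource demand = 11

11


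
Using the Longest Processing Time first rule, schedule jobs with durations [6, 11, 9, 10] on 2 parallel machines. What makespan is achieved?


Sort jobs in decreasing order (LPT): [11, 10, 9, 6]
Assign each job to the least loaded machine:
  Machine 1: jobs [11, 6], load = 17
  Machine 2: jobs [10, 9], load = 19
Makespan = max load = 19

19


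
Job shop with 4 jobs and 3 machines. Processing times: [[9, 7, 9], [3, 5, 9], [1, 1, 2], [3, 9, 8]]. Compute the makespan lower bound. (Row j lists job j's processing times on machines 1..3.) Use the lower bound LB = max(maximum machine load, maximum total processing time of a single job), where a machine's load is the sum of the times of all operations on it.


Machine loads:
  Machine 1: 9 + 3 + 1 + 3 = 16
  Machine 2: 7 + 5 + 1 + 9 = 22
  Machine 3: 9 + 9 + 2 + 8 = 28
Max machine load = 28
Job totals:
  Job 1: 25
  Job 2: 17
  Job 3: 4
  Job 4: 20
Max job total = 25
Lower bound = max(28, 25) = 28

28


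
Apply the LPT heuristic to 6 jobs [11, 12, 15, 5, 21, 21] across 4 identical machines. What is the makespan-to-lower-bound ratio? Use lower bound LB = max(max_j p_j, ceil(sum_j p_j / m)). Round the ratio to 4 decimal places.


LPT order: [21, 21, 15, 12, 11, 5]
Machine loads after assignment: [21, 21, 20, 23]
LPT makespan = 23
Lower bound = max(max_job, ceil(total/4)) = max(21, 22) = 22
Ratio = 23 / 22 = 1.0455

1.0455


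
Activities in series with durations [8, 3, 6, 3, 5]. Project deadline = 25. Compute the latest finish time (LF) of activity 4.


LF(activity 4) = deadline - sum of successor durations
Successors: activities 5 through 5 with durations [5]
Sum of successor durations = 5
LF = 25 - 5 = 20

20


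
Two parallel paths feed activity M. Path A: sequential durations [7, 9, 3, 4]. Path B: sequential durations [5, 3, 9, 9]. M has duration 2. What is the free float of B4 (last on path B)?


ES(B4) = sum of predecessors on chain B = 17
EF(B4) = ES + duration = 17 + 9 = 26
Successor of B4 is M. ES(M) = max(sum(A), sum(B)) = max(23, 26) = 26
Free float = ES(successor) - EF(current) = 26 - 26 = 0

0


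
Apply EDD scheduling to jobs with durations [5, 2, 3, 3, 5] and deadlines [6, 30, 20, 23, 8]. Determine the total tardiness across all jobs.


Sort by due date (EDD order): [(5, 6), (5, 8), (3, 20), (3, 23), (2, 30)]
Compute completion times and tardiness:
  Job 1: p=5, d=6, C=5, tardiness=max(0,5-6)=0
  Job 2: p=5, d=8, C=10, tardiness=max(0,10-8)=2
  Job 3: p=3, d=20, C=13, tardiness=max(0,13-20)=0
  Job 4: p=3, d=23, C=16, tardiness=max(0,16-23)=0
  Job 5: p=2, d=30, C=18, tardiness=max(0,18-30)=0
Total tardiness = 2

2


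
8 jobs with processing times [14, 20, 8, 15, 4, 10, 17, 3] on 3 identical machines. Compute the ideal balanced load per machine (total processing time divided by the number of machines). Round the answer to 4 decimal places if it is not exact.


Total processing time = 14 + 20 + 8 + 15 + 4 + 10 + 17 + 3 = 91
Number of machines = 3
Ideal balanced load = 91 / 3 = 30.3333

30.3333


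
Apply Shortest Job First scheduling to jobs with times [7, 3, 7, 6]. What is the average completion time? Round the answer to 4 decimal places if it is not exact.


SJF order (ascending): [3, 6, 7, 7]
Completion times:
  Job 1: burst=3, C=3
  Job 2: burst=6, C=9
  Job 3: burst=7, C=16
  Job 4: burst=7, C=23
Average completion = 51/4 = 12.75

12.75


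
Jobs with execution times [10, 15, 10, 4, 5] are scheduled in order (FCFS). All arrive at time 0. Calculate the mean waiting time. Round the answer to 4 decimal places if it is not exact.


FCFS order (as given): [10, 15, 10, 4, 5]
Waiting times:
  Job 1: wait = 0
  Job 2: wait = 10
  Job 3: wait = 25
  Job 4: wait = 35
  Job 5: wait = 39
Sum of waiting times = 109
Average waiting time = 109/5 = 21.8

21.8


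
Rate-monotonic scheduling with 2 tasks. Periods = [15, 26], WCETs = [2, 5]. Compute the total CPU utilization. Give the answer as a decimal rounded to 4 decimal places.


Compute individual utilizations (exact fractions):
  Task 1: C/T = 2/15 (approx. 0.1333)
  Task 2: C/T = 5/26 (approx. 0.1923)
Total utilization U = 2/15 + 5/26 = 127/390
Rounded to 4 decimal places: U = 0.3256
RM (Liu & Layland) bound for 2 tasks = 0.828427; compare with U = 127/390 (approx. 0.325641)
U <= bound, so schedulable by RM sufficient condition.

0.3256


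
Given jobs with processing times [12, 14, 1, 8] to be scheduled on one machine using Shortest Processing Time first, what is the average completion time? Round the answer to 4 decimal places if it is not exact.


Sort jobs by processing time (SPT order): [1, 8, 12, 14]
Compute completion times sequentially:
  Job 1: processing = 1, completes at 1
  Job 2: processing = 8, completes at 9
  Job 3: processing = 12, completes at 21
  Job 4: processing = 14, completes at 35
Sum of completion times = 66
Average completion time = 66/4 = 16.5

16.5


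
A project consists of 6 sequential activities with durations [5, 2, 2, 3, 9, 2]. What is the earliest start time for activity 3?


Activity 3 starts after activities 1 through 2 complete.
Predecessor durations: [5, 2]
ES = 5 + 2 = 7

7


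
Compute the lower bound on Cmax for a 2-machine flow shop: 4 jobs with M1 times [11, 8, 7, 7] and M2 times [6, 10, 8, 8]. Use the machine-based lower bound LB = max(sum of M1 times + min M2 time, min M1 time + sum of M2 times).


LB1 = sum(M1 times) + min(M2 times) = 33 + 6 = 39
LB2 = min(M1 times) + sum(M2 times) = 7 + 32 = 39
Lower bound = max(LB1, LB2) = max(39, 39) = 39

39


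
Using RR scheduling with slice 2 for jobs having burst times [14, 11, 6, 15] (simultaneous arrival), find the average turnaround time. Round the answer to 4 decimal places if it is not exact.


Time quantum = 2
Execution trace:
  J1 runs 2 units, time = 2
  J2 runs 2 units, time = 4
  J3 runs 2 units, time = 6
  J4 runs 2 units, time = 8
  J1 runs 2 units, time = 10
  J2 runs 2 units, time = 12
  J3 runs 2 units, time = 14
  J4 runs 2 units, time = 16
  J1 runs 2 units, time = 18
  J2 runs 2 units, time = 20
  J3 runs 2 units, time = 22
  J4 runs 2 units, time = 24
  J1 runs 2 units, time = 26
  J2 runs 2 units, time = 28
  J4 runs 2 units, time = 30
  J1 runs 2 units, time = 32
  J2 runs 2 units, time = 34
  J4 runs 2 units, time = 36
  J1 runs 2 units, time = 38
  J2 runs 1 units, time = 39
  J4 runs 2 units, time = 41
  J1 runs 2 units, time = 43
  J4 runs 2 units, time = 45
  J4 runs 1 units, time = 46
Finish times: [43, 39, 22, 46]
Average turnaround = 150/4 = 37.5

37.5


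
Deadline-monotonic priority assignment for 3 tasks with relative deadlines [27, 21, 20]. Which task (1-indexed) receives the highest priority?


Sort tasks by relative deadline (ascending):
  Task 3: deadline = 20
  Task 2: deadline = 21
  Task 1: deadline = 27
Priority order (highest first): [3, 2, 1]
Highest priority task = 3

3


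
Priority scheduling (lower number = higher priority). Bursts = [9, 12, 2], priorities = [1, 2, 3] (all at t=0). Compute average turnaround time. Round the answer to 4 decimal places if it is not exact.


Sort by priority (ascending = highest first):
Order: [(1, 9), (2, 12), (3, 2)]
Completion times:
  Priority 1, burst=9, C=9
  Priority 2, burst=12, C=21
  Priority 3, burst=2, C=23
Average turnaround = 53/3 = 17.6667

17.6667


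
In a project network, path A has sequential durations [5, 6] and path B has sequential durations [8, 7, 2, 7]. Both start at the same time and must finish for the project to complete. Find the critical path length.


Path A total = 5 + 6 = 11
Path B total = 8 + 7 + 2 + 7 = 24
Critical path = longest path = max(11, 24) = 24

24


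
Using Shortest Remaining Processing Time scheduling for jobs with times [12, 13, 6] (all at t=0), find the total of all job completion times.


Since all jobs arrive at t=0, SRPT equals SPT ordering.
SPT order: [6, 12, 13]
Completion times:
  Job 1: p=6, C=6
  Job 2: p=12, C=18
  Job 3: p=13, C=31
Total completion time = 6 + 18 + 31 = 55

55


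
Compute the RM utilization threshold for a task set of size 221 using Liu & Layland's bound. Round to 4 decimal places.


Compute 2^(1/221) = 1.0031413363
Subtract 1: 1.0031413363 - 1 = 0.0031413363
Multiply by n: 221 * 0.0031413363 = 0.6942353223
Round to 4 dp: 0.6942

0.6942


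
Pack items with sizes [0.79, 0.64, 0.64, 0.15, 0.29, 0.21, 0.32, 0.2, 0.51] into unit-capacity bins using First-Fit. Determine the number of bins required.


Place items sequentially using First-Fit:
  Item 0.79 -> new Bin 1
  Item 0.64 -> new Bin 2
  Item 0.64 -> new Bin 3
  Item 0.15 -> Bin 1 (now 0.94)
  Item 0.29 -> Bin 2 (now 0.93)
  Item 0.21 -> Bin 3 (now 0.85)
  Item 0.32 -> new Bin 4
  Item 0.2 -> Bin 4 (now 0.52)
  Item 0.51 -> new Bin 5
Total bins used = 5

5


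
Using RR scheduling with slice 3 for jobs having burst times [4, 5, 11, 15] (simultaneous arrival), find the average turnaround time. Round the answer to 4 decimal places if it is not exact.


Time quantum = 3
Execution trace:
  J1 runs 3 units, time = 3
  J2 runs 3 units, time = 6
  J3 runs 3 units, time = 9
  J4 runs 3 units, time = 12
  J1 runs 1 units, time = 13
  J2 runs 2 units, time = 15
  J3 runs 3 units, time = 18
  J4 runs 3 units, time = 21
  J3 runs 3 units, time = 24
  J4 runs 3 units, time = 27
  J3 runs 2 units, time = 29
  J4 runs 3 units, time = 32
  J4 runs 3 units, time = 35
Finish times: [13, 15, 29, 35]
Average turnaround = 92/4 = 23.0

23.0
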